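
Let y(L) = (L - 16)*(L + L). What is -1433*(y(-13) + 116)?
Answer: -1246710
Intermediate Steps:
y(L) = 2*L*(-16 + L) (y(L) = (-16 + L)*(2*L) = 2*L*(-16 + L))
-1433*(y(-13) + 116) = -1433*(2*(-13)*(-16 - 13) + 116) = -1433*(2*(-13)*(-29) + 116) = -1433*(754 + 116) = -1433*870 = -1246710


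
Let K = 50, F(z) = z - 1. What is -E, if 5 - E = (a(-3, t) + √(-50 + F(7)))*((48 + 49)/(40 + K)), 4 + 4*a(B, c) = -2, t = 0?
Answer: -397/60 + 97*I*√11/45 ≈ -6.6167 + 7.1492*I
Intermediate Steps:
F(z) = -1 + z
a(B, c) = -3/2 (a(B, c) = -1 + (¼)*(-2) = -1 - ½ = -3/2)
E = 397/60 - 97*I*√11/45 (E = 5 - (-3/2 + √(-50 + (-1 + 7)))*(48 + 49)/(40 + 50) = 5 - (-3/2 + √(-50 + 6))*97/90 = 5 - (-3/2 + √(-44))*97*(1/90) = 5 - (-3/2 + 2*I*√11)*97/90 = 5 - (-97/60 + 97*I*√11/45) = 5 + (97/60 - 97*I*√11/45) = 397/60 - 97*I*√11/45 ≈ 6.6167 - 7.1492*I)
-E = -(397/60 - 97*I*√11/45) = -397/60 + 97*I*√11/45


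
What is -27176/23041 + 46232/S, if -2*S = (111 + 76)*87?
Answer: -2572589368/374854029 ≈ -6.8629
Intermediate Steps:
S = -16269/2 (S = -(111 + 76)*87/2 = -187*87/2 = -½*16269 = -16269/2 ≈ -8134.5)
-27176/23041 + 46232/S = -27176/23041 + 46232/(-16269/2) = -27176*1/23041 + 46232*(-2/16269) = -27176/23041 - 92464/16269 = -2572589368/374854029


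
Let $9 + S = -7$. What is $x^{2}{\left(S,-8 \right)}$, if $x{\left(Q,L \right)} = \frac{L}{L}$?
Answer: $1$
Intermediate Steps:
$S = -16$ ($S = -9 - 7 = -16$)
$x{\left(Q,L \right)} = 1$
$x^{2}{\left(S,-8 \right)} = 1^{2} = 1$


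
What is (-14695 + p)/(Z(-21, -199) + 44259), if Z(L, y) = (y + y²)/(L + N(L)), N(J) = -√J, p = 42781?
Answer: 927699304/1402865155 - 1863038*I*√21/1402865155 ≈ 0.66129 - 0.0060858*I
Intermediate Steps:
Z(L, y) = (y + y²)/(L - √L)
(-14695 + p)/(Z(-21, -199) + 44259) = (-14695 + 42781)/(-199*(1 - 199)/(-21 - √(-21)) + 44259) = 28086/(-199*(-198)/(-21 - I*√21) + 44259) = 28086/(39402/(-21 - I*√21) + 44259) = 28086/(44259 + 39402/(-21 - I*√21))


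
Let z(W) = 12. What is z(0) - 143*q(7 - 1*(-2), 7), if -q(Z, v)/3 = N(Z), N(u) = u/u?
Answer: 441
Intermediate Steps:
N(u) = 1
q(Z, v) = -3 (q(Z, v) = -3*1 = -3)
z(0) - 143*q(7 - 1*(-2), 7) = 12 - 143*(-3) = 12 + 429 = 441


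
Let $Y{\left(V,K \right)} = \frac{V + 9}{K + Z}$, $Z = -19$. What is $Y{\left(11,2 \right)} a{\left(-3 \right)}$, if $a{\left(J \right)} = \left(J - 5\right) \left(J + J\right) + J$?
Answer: $- \frac{900}{17} \approx -52.941$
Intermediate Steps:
$Y{\left(V,K \right)} = \frac{9 + V}{-19 + K}$ ($Y{\left(V,K \right)} = \frac{V + 9}{K - 19} = \frac{9 + V}{-19 + K}$)
$a{\left(J \right)} = J + 2 J \left(-5 + J\right)$ ($a{\left(J \right)} = \left(-5 + J\right) 2 J + J = 2 J \left(-5 + J\right) + J = J + 2 J \left(-5 + J\right)$)
$Y{\left(11,2 \right)} a{\left(-3 \right)} = \frac{9 + 11}{-19 + 2} \left(- 3 \left(-9 + 2 \left(-3\right)\right)\right) = \frac{1}{-17} \cdot 20 \left(- 3 \left(-9 - 6\right)\right) = \left(- \frac{1}{17}\right) 20 \left(\left(-3\right) \left(-15\right)\right) = \left(- \frac{20}{17}\right) 45 = - \frac{900}{17}$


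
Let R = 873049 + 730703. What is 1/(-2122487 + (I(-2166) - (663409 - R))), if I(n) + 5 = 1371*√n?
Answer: -1182149/1401547560607 - 26049*I*√6/1401547560607 ≈ -8.4346e-7 - 4.5526e-8*I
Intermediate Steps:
I(n) = -5 + 1371*√n
R = 1603752
1/(-2122487 + (I(-2166) - (663409 - R))) = 1/(-2122487 + ((-5 + 1371*√(-2166)) - (663409 - 1*1603752))) = 1/(-2122487 + ((-5 + 1371*(19*I*√6)) - (663409 - 1603752))) = 1/(-2122487 + ((-5 + 26049*I*√6) - 1*(-940343))) = 1/(-2122487 + ((-5 + 26049*I*√6) + 940343)) = 1/(-2122487 + (940338 + 26049*I*√6)) = 1/(-1182149 + 26049*I*√6)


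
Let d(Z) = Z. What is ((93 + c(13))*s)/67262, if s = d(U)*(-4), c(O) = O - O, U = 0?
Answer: 0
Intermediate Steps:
c(O) = 0
s = 0 (s = 0*(-4) = 0)
((93 + c(13))*s)/67262 = ((93 + 0)*0)/67262 = (93*0)*(1/67262) = 0*(1/67262) = 0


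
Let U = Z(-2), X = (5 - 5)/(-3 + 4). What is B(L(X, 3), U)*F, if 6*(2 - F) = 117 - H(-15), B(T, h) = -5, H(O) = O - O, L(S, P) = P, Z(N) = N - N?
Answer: 175/2 ≈ 87.500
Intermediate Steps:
X = 0 (X = 0/1 = 0*1 = 0)
Z(N) = 0
U = 0
H(O) = 0
F = -35/2 (F = 2 - (117 - 1*0)/6 = 2 - (117 + 0)/6 = 2 - 1/6*117 = 2 - 39/2 = -35/2 ≈ -17.500)
B(L(X, 3), U)*F = -5*(-35/2) = 175/2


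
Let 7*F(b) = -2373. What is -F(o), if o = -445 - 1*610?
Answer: 339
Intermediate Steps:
o = -1055 (o = -445 - 610 = -1055)
F(b) = -339 (F(b) = (⅐)*(-2373) = -339)
-F(o) = -1*(-339) = 339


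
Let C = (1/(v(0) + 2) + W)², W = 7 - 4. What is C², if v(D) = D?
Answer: 2401/16 ≈ 150.06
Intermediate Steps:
W = 3
C = 49/4 (C = (1/(0 + 2) + 3)² = (1/2 + 3)² = (½ + 3)² = (7/2)² = 49/4 ≈ 12.250)
C² = (49/4)² = 2401/16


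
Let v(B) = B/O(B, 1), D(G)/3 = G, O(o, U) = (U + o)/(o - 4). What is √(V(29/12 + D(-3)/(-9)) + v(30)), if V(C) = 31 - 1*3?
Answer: 4*√3193/31 ≈ 7.2912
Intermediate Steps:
O(o, U) = (U + o)/(-4 + o)
D(G) = 3*G
V(C) = 28 (V(C) = 31 - 3 = 28)
v(B) = B*(-4 + B)/(1 + B) (v(B) = B/(((1 + B)/(-4 + B))) = B*((-4 + B)/(1 + B)) = B*(-4 + B)/(1 + B))
√(V(29/12 + D(-3)/(-9)) + v(30)) = √(28 + 30*(-4 + 30)/(1 + 30)) = √(28 + 30*26/31) = √(28 + 30*(1/31)*26) = √(28 + 780/31) = √(1648/31) = 4*√3193/31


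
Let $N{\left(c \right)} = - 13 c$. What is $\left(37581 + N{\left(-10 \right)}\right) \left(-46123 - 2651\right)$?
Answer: $-1839316314$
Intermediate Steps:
$\left(37581 + N{\left(-10 \right)}\right) \left(-46123 - 2651\right) = \left(37581 - -130\right) \left(-46123 - 2651\right) = \left(37581 + 130\right) \left(-48774\right) = 37711 \left(-48774\right) = -1839316314$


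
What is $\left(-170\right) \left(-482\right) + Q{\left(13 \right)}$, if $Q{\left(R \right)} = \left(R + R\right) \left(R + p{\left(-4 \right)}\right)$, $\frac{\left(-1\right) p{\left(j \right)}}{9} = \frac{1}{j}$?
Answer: $\frac{164673}{2} \approx 82337.0$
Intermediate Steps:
$p{\left(j \right)} = - \frac{9}{j}$
$Q{\left(R \right)} = 2 R \left(\frac{9}{4} + R\right)$ ($Q{\left(R \right)} = \left(R + R\right) \left(R - \frac{9}{-4}\right) = 2 R \left(R - - \frac{9}{4}\right) = 2 R \left(R + \frac{9}{4}\right) = 2 R \left(\frac{9}{4} + R\right)$)
$\left(-170\right) \left(-482\right) + Q{\left(13 \right)} = \left(-170\right) \left(-482\right) + \frac{1}{2} \cdot 13 \left(9 + 4 \cdot 13\right) = 81940 + \frac{1}{2} \cdot 13 \left(9 + 52\right) = 81940 + \frac{1}{2} \cdot 13 \cdot 61 = 81940 + \frac{793}{2} = \frac{164673}{2}$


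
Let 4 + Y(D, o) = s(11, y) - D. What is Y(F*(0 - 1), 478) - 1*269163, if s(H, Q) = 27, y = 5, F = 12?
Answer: -269128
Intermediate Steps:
Y(D, o) = 23 - D (Y(D, o) = -4 + (27 - D) = 23 - D)
Y(F*(0 - 1), 478) - 1*269163 = (23 - 12*(0 - 1)) - 1*269163 = (23 - 12*(-1)) - 269163 = (23 - 1*(-12)) - 269163 = (23 + 12) - 269163 = 35 - 269163 = -269128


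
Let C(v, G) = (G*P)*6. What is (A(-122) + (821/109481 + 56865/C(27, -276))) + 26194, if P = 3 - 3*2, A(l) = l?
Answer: 4728944146523/181300536 ≈ 26083.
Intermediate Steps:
P = -3 (P = 3 - 6 = -3)
C(v, G) = -18*G (C(v, G) = (G*(-3))*6 = -3*G*6 = -18*G)
(A(-122) + (821/109481 + 56865/C(27, -276))) + 26194 = (-122 + (821/109481 + 56865/((-18*(-276))))) + 26194 = (-122 + (821*(1/109481) + 56865/4968)) + 26194 = (-122 + (821/109481 + 56865*(1/4968))) + 26194 = (-122 + (821/109481 + 18955/1656)) + 26194 = (-122 + 2076571931/181300536) + 26194 = -20042093461/181300536 + 26194 = 4728944146523/181300536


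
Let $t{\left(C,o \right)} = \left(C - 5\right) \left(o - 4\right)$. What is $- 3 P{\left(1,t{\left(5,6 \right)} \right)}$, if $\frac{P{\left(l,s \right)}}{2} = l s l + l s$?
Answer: $0$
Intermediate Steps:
$t{\left(C,o \right)} = \left(-5 + C\right) \left(-4 + o\right)$
$P{\left(l,s \right)} = 2 l s + 2 s l^{2}$ ($P{\left(l,s \right)} = 2 \left(l s l + l s\right) = 2 \left(s l^{2} + l s\right) = 2 \left(l s + s l^{2}\right) = 2 l s + 2 s l^{2}$)
$- 3 P{\left(1,t{\left(5,6 \right)} \right)} = - 3 \cdot 2 \cdot 1 \left(20 - 30 - 20 + 5 \cdot 6\right) \left(1 + 1\right) = - 3 \cdot 2 \cdot 1 \left(20 - 30 - 20 + 30\right) 2 = - 3 \cdot 2 \cdot 1 \cdot 0 \cdot 2 = \left(-3\right) 0 = 0$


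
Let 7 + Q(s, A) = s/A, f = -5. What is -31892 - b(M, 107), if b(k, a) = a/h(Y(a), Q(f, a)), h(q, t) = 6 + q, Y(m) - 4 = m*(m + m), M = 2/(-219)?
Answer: -730582043/22908 ≈ -31892.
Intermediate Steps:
M = -2/219 (M = 2*(-1/219) = -2/219 ≈ -0.0091324)
Y(m) = 4 + 2*m² (Y(m) = 4 + m*(m + m) = 4 + m*(2*m) = 4 + 2*m²)
Q(s, A) = -7 + s/A
b(k, a) = a/(10 + 2*a²) (b(k, a) = a/(6 + (4 + 2*a²)) = a/(10 + 2*a²))
-31892 - b(M, 107) = -31892 - 107/(2*(5 + 107²)) = -31892 - 107/(2*(5 + 11449)) = -31892 - 107/(2*11454) = -31892 - 1*107/22908 = -31892 - 107/22908 = -730582043/22908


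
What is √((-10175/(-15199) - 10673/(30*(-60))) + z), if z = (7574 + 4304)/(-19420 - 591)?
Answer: √1999891685510777257666/18248831340 ≈ 2.4506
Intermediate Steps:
z = -11878/20011 (z = 11878/(-20011) = 11878*(-1/20011) = -11878/20011 ≈ -0.59357)
√((-10175/(-15199) - 10673/(30*(-60))) + z) = √((-10175/(-15199) - 10673/(30*(-60))) - 11878/20011) = √((-10175*(-1/15199) - 10673/(-1800)) - 11878/20011) = √((10175/15199 - 10673*(-1/1800)) - 11878/20011) = √((10175/15199 + 10673/1800) - 11878/20011) = √(180533927/27358200 - 11878/20011) = √(3287703713597/547464940200) = √1999891685510777257666/18248831340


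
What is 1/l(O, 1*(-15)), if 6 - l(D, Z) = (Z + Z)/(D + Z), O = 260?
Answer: 49/300 ≈ 0.16333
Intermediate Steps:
l(D, Z) = 6 - 2*Z/(D + Z) (l(D, Z) = 6 - (Z + Z)/(D + Z) = 6 - 2*Z/(D + Z))
1/l(O, 1*(-15)) = 1/(2*(2*(1*(-15)) + 3*260)/(260 + 1*(-15))) = 1/(2*(2*(-15) + 780)/(260 - 15)) = 1/(2*(-30 + 780)/245) = 1/(2*(1/245)*750) = 1/(300/49) = 49/300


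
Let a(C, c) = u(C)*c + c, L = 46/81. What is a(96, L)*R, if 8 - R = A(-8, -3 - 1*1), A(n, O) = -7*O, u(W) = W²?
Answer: -8479640/81 ≈ -1.0469e+5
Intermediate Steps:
L = 46/81 (L = 46*(1/81) = 46/81 ≈ 0.56790)
a(C, c) = c + c*C² (a(C, c) = C²*c + c = c*C² + c = c + c*C²)
R = -20 (R = 8 - (-7)*(-3 - 1*1) = 8 - (-7)*(-3 - 1) = 8 - (-7)*(-4) = 8 - 1*28 = 8 - 28 = -20)
a(96, L)*R = (46*(1 + 96²)/81)*(-20) = (46*(1 + 9216)/81)*(-20) = ((46/81)*9217)*(-20) = (423982/81)*(-20) = -8479640/81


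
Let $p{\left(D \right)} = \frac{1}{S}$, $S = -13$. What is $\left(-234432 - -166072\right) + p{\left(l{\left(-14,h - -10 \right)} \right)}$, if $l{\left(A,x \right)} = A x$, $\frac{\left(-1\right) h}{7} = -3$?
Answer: $- \frac{888681}{13} \approx -68360.0$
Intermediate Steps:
$h = 21$ ($h = \left(-7\right) \left(-3\right) = 21$)
$p{\left(D \right)} = - \frac{1}{13}$ ($p{\left(D \right)} = \frac{1}{-13} = - \frac{1}{13}$)
$\left(-234432 - -166072\right) + p{\left(l{\left(-14,h - -10 \right)} \right)} = \left(-234432 - -166072\right) - \frac{1}{13} = \left(-234432 + 166072\right) - \frac{1}{13} = -68360 - \frac{1}{13} = - \frac{888681}{13}$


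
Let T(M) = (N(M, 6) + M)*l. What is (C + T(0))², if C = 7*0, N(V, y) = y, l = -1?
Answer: 36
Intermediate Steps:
T(M) = -6 - M (T(M) = (6 + M)*(-1) = -6 - M)
C = 0
(C + T(0))² = (0 + (-6 - 1*0))² = (0 + (-6 + 0))² = (0 - 6)² = (-6)² = 36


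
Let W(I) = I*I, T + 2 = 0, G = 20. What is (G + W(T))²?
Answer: 576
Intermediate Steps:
T = -2 (T = -2 + 0 = -2)
W(I) = I²
(G + W(T))² = (20 + (-2)²)² = (20 + 4)² = 24² = 576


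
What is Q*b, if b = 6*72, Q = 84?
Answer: 36288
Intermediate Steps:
b = 432
Q*b = 84*432 = 36288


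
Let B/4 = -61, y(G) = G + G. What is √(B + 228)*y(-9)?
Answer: -72*I ≈ -72.0*I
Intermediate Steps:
y(G) = 2*G
B = -244 (B = 4*(-61) = -244)
√(B + 228)*y(-9) = √(-244 + 228)*(2*(-9)) = √(-16)*(-18) = (4*I)*(-18) = -72*I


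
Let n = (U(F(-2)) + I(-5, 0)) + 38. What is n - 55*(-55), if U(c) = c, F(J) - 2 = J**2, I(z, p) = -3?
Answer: 3066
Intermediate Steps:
F(J) = 2 + J**2
n = 41 (n = ((2 + (-2)**2) - 3) + 38 = ((2 + 4) - 3) + 38 = (6 - 3) + 38 = 3 + 38 = 41)
n - 55*(-55) = 41 - 55*(-55) = 41 + 3025 = 3066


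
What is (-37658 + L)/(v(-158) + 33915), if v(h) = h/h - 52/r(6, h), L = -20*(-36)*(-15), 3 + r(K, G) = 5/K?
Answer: -24229/16970 ≈ -1.4278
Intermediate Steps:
r(K, G) = -3 + 5/K
L = -10800 (L = 720*(-15) = -10800)
v(h) = 25 (v(h) = h/h - 52/(-3 + 5/6) = 1 - 52/(-3 + 5*(1/6)) = 1 - 52/(-3 + 5/6) = 1 - 52/(-13/6) = 1 - 52*(-6/13) = 1 + 24 = 25)
(-37658 + L)/(v(-158) + 33915) = (-37658 - 10800)/(25 + 33915) = -48458/33940 = -48458*1/33940 = -24229/16970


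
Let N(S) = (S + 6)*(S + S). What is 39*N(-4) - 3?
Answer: -627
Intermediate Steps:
N(S) = 2*S*(6 + S) (N(S) = (6 + S)*(2*S) = 2*S*(6 + S))
39*N(-4) - 3 = 39*(2*(-4)*(6 - 4)) - 3 = 39*(2*(-4)*2) - 3 = 39*(-16) - 3 = -624 - 3 = -627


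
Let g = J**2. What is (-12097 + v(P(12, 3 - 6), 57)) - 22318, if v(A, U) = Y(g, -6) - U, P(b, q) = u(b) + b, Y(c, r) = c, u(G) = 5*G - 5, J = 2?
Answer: -34468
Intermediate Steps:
u(G) = -5 + 5*G
g = 4 (g = 2**2 = 4)
P(b, q) = -5 + 6*b (P(b, q) = (-5 + 5*b) + b = -5 + 6*b)
v(A, U) = 4 - U
(-12097 + v(P(12, 3 - 6), 57)) - 22318 = (-12097 + (4 - 1*57)) - 22318 = (-12097 + (4 - 57)) - 22318 = (-12097 - 53) - 22318 = -12150 - 22318 = -34468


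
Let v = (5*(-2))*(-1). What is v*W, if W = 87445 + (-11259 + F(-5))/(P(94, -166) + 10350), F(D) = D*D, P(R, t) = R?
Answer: 2283160865/2611 ≈ 8.7444e+5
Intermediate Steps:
F(D) = D²
W = 456632173/5222 (W = 87445 + (-11259 + (-5)²)/(94 + 10350) = 87445 + (-11259 + 25)/10444 = 87445 - 11234*1/10444 = 87445 - 5617/5222 = 456632173/5222 ≈ 87444.)
v = 10 (v = -10*(-1) = 10)
v*W = 10*(456632173/5222) = 2283160865/2611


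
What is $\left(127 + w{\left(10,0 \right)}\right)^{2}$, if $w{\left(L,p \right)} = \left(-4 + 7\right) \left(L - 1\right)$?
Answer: $23716$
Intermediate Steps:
$w{\left(L,p \right)} = -3 + 3 L$ ($w{\left(L,p \right)} = 3 \left(-1 + L\right) = -3 + 3 L$)
$\left(127 + w{\left(10,0 \right)}\right)^{2} = \left(127 + \left(-3 + 3 \cdot 10\right)\right)^{2} = \left(127 + \left(-3 + 30\right)\right)^{2} = \left(127 + 27\right)^{2} = 154^{2} = 23716$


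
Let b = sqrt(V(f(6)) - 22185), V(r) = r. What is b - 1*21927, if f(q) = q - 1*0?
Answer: -21927 + I*sqrt(22179) ≈ -21927.0 + 148.93*I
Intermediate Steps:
f(q) = q (f(q) = q + 0 = q)
b = I*sqrt(22179) (b = sqrt(6 - 22185) = sqrt(-22179) = I*sqrt(22179) ≈ 148.93*I)
b - 1*21927 = I*sqrt(22179) - 1*21927 = I*sqrt(22179) - 21927 = -21927 + I*sqrt(22179)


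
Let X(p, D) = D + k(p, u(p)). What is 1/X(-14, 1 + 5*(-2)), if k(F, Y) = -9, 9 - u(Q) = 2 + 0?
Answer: -1/18 ≈ -0.055556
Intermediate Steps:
u(Q) = 7 (u(Q) = 9 - (2 + 0) = 9 - 1*2 = 9 - 2 = 7)
X(p, D) = -9 + D (X(p, D) = D - 9 = -9 + D)
1/X(-14, 1 + 5*(-2)) = 1/(-9 + (1 + 5*(-2))) = 1/(-9 + (1 - 10)) = 1/(-9 - 9) = 1/(-18) = -1/18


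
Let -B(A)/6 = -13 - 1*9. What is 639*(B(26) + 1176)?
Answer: 835812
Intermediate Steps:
B(A) = 132 (B(A) = -6*(-13 - 1*9) = -6*(-13 - 9) = -6*(-22) = 132)
639*(B(26) + 1176) = 639*(132 + 1176) = 639*1308 = 835812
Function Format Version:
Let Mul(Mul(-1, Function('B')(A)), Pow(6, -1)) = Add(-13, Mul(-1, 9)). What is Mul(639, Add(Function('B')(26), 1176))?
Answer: 835812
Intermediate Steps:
Function('B')(A) = 132 (Function('B')(A) = Mul(-6, Add(-13, Mul(-1, 9))) = Mul(-6, Add(-13, -9)) = Mul(-6, -22) = 132)
Mul(639, Add(Function('B')(26), 1176)) = Mul(639, Add(132, 1176)) = Mul(639, 1308) = 835812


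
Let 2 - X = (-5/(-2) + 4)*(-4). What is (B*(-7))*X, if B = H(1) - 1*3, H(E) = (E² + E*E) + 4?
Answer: -588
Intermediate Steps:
X = 28 (X = 2 - (-5/(-2) + 4)*(-4) = 2 - (-5*(-½) + 4)*(-4) = 2 - (5/2 + 4)*(-4) = 2 - 13*(-4)/2 = 2 - 1*(-26) = 2 + 26 = 28)
H(E) = 4 + 2*E² (H(E) = (E² + E²) + 4 = 2*E² + 4 = 4 + 2*E²)
B = 3 (B = (4 + 2*1²) - 1*3 = (4 + 2*1) - 3 = (4 + 2) - 3 = 6 - 3 = 3)
(B*(-7))*X = (3*(-7))*28 = -21*28 = -588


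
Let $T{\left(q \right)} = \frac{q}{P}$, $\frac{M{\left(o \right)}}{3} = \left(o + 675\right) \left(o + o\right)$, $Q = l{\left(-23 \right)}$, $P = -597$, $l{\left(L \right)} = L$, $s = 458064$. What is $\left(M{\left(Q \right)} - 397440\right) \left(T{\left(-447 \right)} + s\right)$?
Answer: $- \frac{44430349427160}{199} \approx -2.2327 \cdot 10^{11}$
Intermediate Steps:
$Q = -23$
$M{\left(o \right)} = 6 o \left(675 + o\right)$ ($M{\left(o \right)} = 3 \left(o + 675\right) \left(o + o\right) = 3 \left(675 + o\right) 2 o = 3 \cdot 2 o \left(675 + o\right) = 6 o \left(675 + o\right)$)
$T{\left(q \right)} = - \frac{q}{597}$ ($T{\left(q \right)} = \frac{q}{-597} = q \left(- \frac{1}{597}\right) = - \frac{q}{597}$)
$\left(M{\left(Q \right)} - 397440\right) \left(T{\left(-447 \right)} + s\right) = \left(6 \left(-23\right) \left(675 - 23\right) - 397440\right) \left(\left(- \frac{1}{597}\right) \left(-447\right) + 458064\right) = \left(6 \left(-23\right) 652 - 397440\right) \left(\frac{149}{199} + 458064\right) = \left(-89976 - 397440\right) \frac{91154885}{199} = \left(-487416\right) \frac{91154885}{199} = - \frac{44430349427160}{199}$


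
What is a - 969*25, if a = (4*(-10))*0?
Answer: -24225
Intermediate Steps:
a = 0 (a = -40*0 = 0)
a - 969*25 = 0 - 969*25 = 0 - 24225 = -24225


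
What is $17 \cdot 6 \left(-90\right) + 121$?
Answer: $-9059$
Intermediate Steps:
$17 \cdot 6 \left(-90\right) + 121 = 102 \left(-90\right) + 121 = -9180 + 121 = -9059$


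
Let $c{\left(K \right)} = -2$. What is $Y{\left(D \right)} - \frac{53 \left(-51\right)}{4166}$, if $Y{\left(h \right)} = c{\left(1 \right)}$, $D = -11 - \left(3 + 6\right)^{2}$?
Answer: $- \frac{5629}{4166} \approx -1.3512$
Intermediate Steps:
$D = -92$ ($D = -11 - 9^{2} = -11 - 81 = -92$)
$Y{\left(h \right)} = -2$
$Y{\left(D \right)} - \frac{53 \left(-51\right)}{4166} = -2 - \frac{53 \left(-51\right)}{4166} = -2 - \left(-2703\right) \frac{1}{4166} = -2 - - \frac{2703}{4166} = -2 + \frac{2703}{4166} = - \frac{5629}{4166}$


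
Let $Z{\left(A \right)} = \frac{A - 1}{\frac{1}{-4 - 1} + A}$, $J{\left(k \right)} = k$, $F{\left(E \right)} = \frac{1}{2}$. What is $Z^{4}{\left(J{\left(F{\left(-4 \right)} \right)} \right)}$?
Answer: $\frac{625}{81} \approx 7.716$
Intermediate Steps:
$F{\left(E \right)} = \frac{1}{2}$
$Z{\left(A \right)} = \frac{-1 + A}{- \frac{1}{5} + A}$ ($Z{\left(A \right)} = \frac{-1 + A}{\frac{1}{-5} + A} = \frac{-1 + A}{- \frac{1}{5} + A}$)
$Z^{4}{\left(J{\left(F{\left(-4 \right)} \right)} \right)} = \left(\frac{5 \left(-1 + \frac{1}{2}\right)}{-1 + 5 \cdot \frac{1}{2}}\right)^{4} = \left(5 \frac{1}{-1 + \frac{5}{2}} \left(- \frac{1}{2}\right)\right)^{4} = \left(5 \frac{1}{\frac{3}{2}} \left(- \frac{1}{2}\right)\right)^{4} = \left(5 \cdot \frac{2}{3} \left(- \frac{1}{2}\right)\right)^{4} = \left(- \frac{5}{3}\right)^{4} = \frac{625}{81}$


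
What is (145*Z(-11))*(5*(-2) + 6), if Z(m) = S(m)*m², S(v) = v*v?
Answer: -8491780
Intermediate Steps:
S(v) = v²
Z(m) = m⁴ (Z(m) = m²*m² = m⁴)
(145*Z(-11))*(5*(-2) + 6) = (145*(-11)⁴)*(5*(-2) + 6) = (145*14641)*(-10 + 6) = 2122945*(-4) = -8491780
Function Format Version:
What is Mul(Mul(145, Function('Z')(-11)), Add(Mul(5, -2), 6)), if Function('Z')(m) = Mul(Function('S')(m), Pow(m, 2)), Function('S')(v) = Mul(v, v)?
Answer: -8491780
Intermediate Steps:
Function('S')(v) = Pow(v, 2)
Function('Z')(m) = Pow(m, 4) (Function('Z')(m) = Mul(Pow(m, 2), Pow(m, 2)) = Pow(m, 4))
Mul(Mul(145, Function('Z')(-11)), Add(Mul(5, -2), 6)) = Mul(Mul(145, Pow(-11, 4)), Add(Mul(5, -2), 6)) = Mul(Mul(145, 14641), Add(-10, 6)) = Mul(2122945, -4) = -8491780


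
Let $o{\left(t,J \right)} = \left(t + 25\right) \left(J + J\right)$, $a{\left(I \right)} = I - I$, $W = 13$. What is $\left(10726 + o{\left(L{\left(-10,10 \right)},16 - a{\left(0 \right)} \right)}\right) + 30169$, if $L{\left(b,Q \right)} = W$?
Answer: $42111$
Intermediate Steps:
$L{\left(b,Q \right)} = 13$
$a{\left(I \right)} = 0$
$o{\left(t,J \right)} = 2 J \left(25 + t\right)$ ($o{\left(t,J \right)} = \left(25 + t\right) 2 J = 2 J \left(25 + t\right)$)
$\left(10726 + o{\left(L{\left(-10,10 \right)},16 - a{\left(0 \right)} \right)}\right) + 30169 = \left(10726 + 2 \left(16 - 0\right) \left(25 + 13\right)\right) + 30169 = \left(10726 + 2 \left(16 + 0\right) 38\right) + 30169 = \left(10726 + 2 \cdot 16 \cdot 38\right) + 30169 = \left(10726 + 1216\right) + 30169 = 11942 + 30169 = 42111$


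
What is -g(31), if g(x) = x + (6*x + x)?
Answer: -248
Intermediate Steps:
g(x) = 8*x (g(x) = x + 7*x = 8*x)
-g(31) = -8*31 = -1*248 = -248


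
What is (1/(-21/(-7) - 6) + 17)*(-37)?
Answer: -1850/3 ≈ -616.67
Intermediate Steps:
(1/(-21/(-7) - 6) + 17)*(-37) = (1/(-21*(-1/7) - 6) + 17)*(-37) = (1/(3 - 6) + 17)*(-37) = (1/(-3) + 17)*(-37) = (-1/3 + 17)*(-37) = (50/3)*(-37) = -1850/3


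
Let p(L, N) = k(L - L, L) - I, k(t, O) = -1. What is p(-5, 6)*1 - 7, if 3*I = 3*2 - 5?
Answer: -25/3 ≈ -8.3333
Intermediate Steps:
I = 1/3 (I = (3*2 - 5)/3 = (6 - 5)/3 = (1/3)*1 = 1/3 ≈ 0.33333)
p(L, N) = -4/3 (p(L, N) = -1 - 1*1/3 = -1 - 1/3 = -4/3)
p(-5, 6)*1 - 7 = -4/3*1 - 7 = -4/3 - 7 = -25/3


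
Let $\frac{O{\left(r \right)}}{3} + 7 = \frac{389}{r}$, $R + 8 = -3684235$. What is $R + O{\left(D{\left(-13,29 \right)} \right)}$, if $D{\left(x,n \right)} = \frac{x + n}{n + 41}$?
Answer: $- \frac{29433267}{8} \approx -3.6792 \cdot 10^{6}$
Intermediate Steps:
$R = -3684243$ ($R = -8 - 3684235 = -3684243$)
$D{\left(x,n \right)} = \frac{n + x}{41 + n}$
$O{\left(r \right)} = -21 + \frac{1167}{r}$ ($O{\left(r \right)} = -21 + 3 \frac{389}{r} = -21 + \frac{1167}{r}$)
$R + O{\left(D{\left(-13,29 \right)} \right)} = -3684243 - \left(21 - \frac{1167}{\frac{1}{41 + 29} \left(29 - 13\right)}\right) = -3684243 - \left(21 - \frac{1167}{\frac{1}{70} \cdot 16}\right) = -3684243 - \left(21 - \frac{1167}{\frac{8}{35}}\right) = -3684243 + \left(-21 + 1167 \cdot \frac{35}{8}\right) = -3684243 + \left(-21 + \frac{40845}{8}\right) = -3684243 + \frac{40677}{8} = - \frac{29433267}{8}$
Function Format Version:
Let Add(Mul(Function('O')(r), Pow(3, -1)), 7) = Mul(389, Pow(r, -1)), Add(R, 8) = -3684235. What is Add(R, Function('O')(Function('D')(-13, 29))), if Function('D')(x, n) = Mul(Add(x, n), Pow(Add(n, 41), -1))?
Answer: Rational(-29433267, 8) ≈ -3.6792e+6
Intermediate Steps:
R = -3684243 (R = Add(-8, -3684235) = -3684243)
Function('D')(x, n) = Mul(Pow(Add(41, n), -1), Add(n, x)) (Function('D')(x, n) = Mul(Add(n, x), Pow(Add(41, n), -1)) = Mul(Pow(Add(41, n), -1), Add(n, x)))
Function('O')(r) = Add(-21, Mul(1167, Pow(r, -1))) (Function('O')(r) = Add(-21, Mul(3, Mul(389, Pow(r, -1)))) = Add(-21, Mul(1167, Pow(r, -1))))
Add(R, Function('O')(Function('D')(-13, 29))) = Add(-3684243, Add(-21, Mul(1167, Pow(Mul(Pow(Add(41, 29), -1), Add(29, -13)), -1)))) = Add(-3684243, Add(-21, Mul(1167, Pow(Mul(Pow(70, -1), 16), -1)))) = Add(-3684243, Add(-21, Mul(1167, Pow(Mul(Rational(1, 70), 16), -1)))) = Add(-3684243, Add(-21, Mul(1167, Pow(Rational(8, 35), -1)))) = Add(-3684243, Add(-21, Mul(1167, Rational(35, 8)))) = Add(-3684243, Add(-21, Rational(40845, 8))) = Add(-3684243, Rational(40677, 8)) = Rational(-29433267, 8)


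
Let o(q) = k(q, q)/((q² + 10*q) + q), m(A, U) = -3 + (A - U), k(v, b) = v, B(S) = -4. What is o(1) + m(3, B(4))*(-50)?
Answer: -2399/12 ≈ -199.92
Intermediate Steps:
m(A, U) = -3 + A - U
o(q) = q/(q² + 11*q) (o(q) = q/((q² + 10*q) + q) = q/(q² + 11*q))
o(1) + m(3, B(4))*(-50) = 1/(11 + 1) + (-3 + 3 - 1*(-4))*(-50) = 1/12 + (-3 + 3 + 4)*(-50) = 1/12 + 4*(-50) = 1/12 - 200 = -2399/12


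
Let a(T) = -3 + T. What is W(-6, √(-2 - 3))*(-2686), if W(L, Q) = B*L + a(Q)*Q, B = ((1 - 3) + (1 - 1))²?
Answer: 77894 + 8058*I*√5 ≈ 77894.0 + 18018.0*I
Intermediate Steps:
B = 4 (B = (-2 + 0)² = (-2)² = 4)
W(L, Q) = 4*L + Q*(-3 + Q) (W(L, Q) = 4*L + (-3 + Q)*Q = 4*L + Q*(-3 + Q))
W(-6, √(-2 - 3))*(-2686) = (4*(-6) + √(-2 - 3)*(-3 + √(-2 - 3)))*(-2686) = (-24 + √(-5)*(-3 + √(-5)))*(-2686) = (-24 + (I*√5)*(-3 + I*√5))*(-2686) = (-24 + I*√5*(-3 + I*√5))*(-2686) = 64464 - 2686*I*√5*(-3 + I*√5)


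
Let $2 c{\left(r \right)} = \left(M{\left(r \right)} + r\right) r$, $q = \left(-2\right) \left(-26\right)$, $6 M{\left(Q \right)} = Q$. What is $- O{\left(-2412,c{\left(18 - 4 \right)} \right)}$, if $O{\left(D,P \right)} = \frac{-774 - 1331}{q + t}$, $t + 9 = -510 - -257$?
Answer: $- \frac{421}{42} \approx -10.024$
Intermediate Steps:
$t = -262$ ($t = -9 - 253 = -262$)
$M{\left(Q \right)} = \frac{Q}{6}$
$q = 52$
$c{\left(r \right)} = \frac{7 r^{2}}{12}$ ($c{\left(r \right)} = \frac{\left(\frac{r}{6} + r\right) r}{2} = \frac{\frac{7 r}{6} r}{2} = \frac{\frac{7}{6} r^{2}}{2} = \frac{7 r^{2}}{12}$)
$O{\left(D,P \right)} = \frac{421}{42}$ ($O{\left(D,P \right)} = \frac{-774 - 1331}{52 - 262} = - \frac{2105}{-210} = \left(-2105\right) \left(- \frac{1}{210}\right) = \frac{421}{42}$)
$- O{\left(-2412,c{\left(18 - 4 \right)} \right)} = \left(-1\right) \frac{421}{42} = - \frac{421}{42}$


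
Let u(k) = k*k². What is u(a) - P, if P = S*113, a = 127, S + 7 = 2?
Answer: 2048948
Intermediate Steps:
S = -5 (S = -7 + 2 = -5)
u(k) = k³
P = -565 (P = -5*113 = -565)
u(a) - P = 127³ - 1*(-565) = 2048383 + 565 = 2048948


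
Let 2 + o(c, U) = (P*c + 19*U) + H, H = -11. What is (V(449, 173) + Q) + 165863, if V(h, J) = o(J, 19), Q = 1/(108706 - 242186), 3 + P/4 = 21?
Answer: 23848471159/133480 ≈ 1.7867e+5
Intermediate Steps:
P = 72 (P = -12 + 4*21 = -12 + 84 = 72)
Q = -1/133480 (Q = 1/(-133480) = -1/133480 ≈ -7.4918e-6)
o(c, U) = -13 + 19*U + 72*c (o(c, U) = -2 + ((72*c + 19*U) - 11) = -2 + ((19*U + 72*c) - 11) = -2 + (-11 + 19*U + 72*c) = -13 + 19*U + 72*c)
V(h, J) = 348 + 72*J (V(h, J) = -13 + 19*19 + 72*J = -13 + 361 + 72*J = 348 + 72*J)
(V(449, 173) + Q) + 165863 = ((348 + 72*173) - 1/133480) + 165863 = ((348 + 12456) - 1/133480) + 165863 = (12804 - 1/133480) + 165863 = 1709077919/133480 + 165863 = 23848471159/133480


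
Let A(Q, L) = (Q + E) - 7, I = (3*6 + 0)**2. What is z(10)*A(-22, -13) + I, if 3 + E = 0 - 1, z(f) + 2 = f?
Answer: 60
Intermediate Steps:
z(f) = -2 + f
I = 324 (I = (18 + 0)**2 = 18**2 = 324)
E = -4 (E = -3 + (0 - 1) = -3 - 1 = -4)
A(Q, L) = -11 + Q (A(Q, L) = (Q - 4) - 7 = (-4 + Q) - 7 = -11 + Q)
z(10)*A(-22, -13) + I = (-2 + 10)*(-11 - 22) + 324 = 8*(-33) + 324 = -264 + 324 = 60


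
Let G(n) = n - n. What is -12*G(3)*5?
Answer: 0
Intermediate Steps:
G(n) = 0
-12*G(3)*5 = -12*0*5 = 0*5 = 0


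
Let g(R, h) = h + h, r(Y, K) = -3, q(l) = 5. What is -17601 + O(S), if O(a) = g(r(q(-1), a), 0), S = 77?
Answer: -17601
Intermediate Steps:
g(R, h) = 2*h
O(a) = 0 (O(a) = 2*0 = 0)
-17601 + O(S) = -17601 + 0 = -17601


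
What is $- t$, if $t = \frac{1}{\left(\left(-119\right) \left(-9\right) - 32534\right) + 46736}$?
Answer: $- \frac{1}{15273} \approx -6.5475 \cdot 10^{-5}$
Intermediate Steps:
$t = \frac{1}{15273}$ ($t = \frac{1}{\left(1071 - 32534\right) + 46736} = \frac{1}{-31463 + 46736} = \frac{1}{15273} \approx 6.5475 \cdot 10^{-5}$)
$- t = \left(-1\right) \frac{1}{15273} = - \frac{1}{15273}$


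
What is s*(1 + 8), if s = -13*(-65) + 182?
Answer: 9243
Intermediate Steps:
s = 1027 (s = 845 + 182 = 1027)
s*(1 + 8) = 1027*(1 + 8) = 1027*9 = 9243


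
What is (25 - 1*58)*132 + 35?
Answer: -4321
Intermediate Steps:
(25 - 1*58)*132 + 35 = (25 - 58)*132 + 35 = -33*132 + 35 = -4356 + 35 = -4321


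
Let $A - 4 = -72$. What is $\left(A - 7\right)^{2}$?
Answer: $5625$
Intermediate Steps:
$A = -68$ ($A = 4 - 72 = -68$)
$\left(A - 7\right)^{2} = \left(-68 - 7\right)^{2} = \left(-75\right)^{2} = 5625$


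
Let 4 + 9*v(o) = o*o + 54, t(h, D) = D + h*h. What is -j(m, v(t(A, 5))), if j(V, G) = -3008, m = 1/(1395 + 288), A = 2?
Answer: 3008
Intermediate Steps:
t(h, D) = D + h²
v(o) = 50/9 + o²/9 (v(o) = -4/9 + (o*o + 54)/9 = -4/9 + (o² + 54)/9 = -4/9 + (54 + o²)/9 = -4/9 + (6 + o²/9) = 50/9 + o²/9)
m = 1/1683 ≈ 0.00059418
-j(m, v(t(A, 5))) = -1*(-3008) = 3008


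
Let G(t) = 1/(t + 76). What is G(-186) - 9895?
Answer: -1088451/110 ≈ -9895.0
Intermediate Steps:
G(t) = 1/(76 + t)
G(-186) - 9895 = 1/(76 - 186) - 9895 = 1/(-110) - 9895 = -1/110 - 9895 = -1088451/110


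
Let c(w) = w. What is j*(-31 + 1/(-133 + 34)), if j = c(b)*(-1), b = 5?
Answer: 15350/99 ≈ 155.05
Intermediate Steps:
j = -5 (j = 5*(-1) = -5)
j*(-31 + 1/(-133 + 34)) = -5*(-31 + 1/(-133 + 34)) = -5*(-31 + 1/(-99)) = -5*(-31 - 1/99) = -5*(-3070/99) = 15350/99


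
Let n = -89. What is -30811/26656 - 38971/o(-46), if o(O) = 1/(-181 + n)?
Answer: 280478932709/26656 ≈ 1.0522e+7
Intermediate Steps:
o(O) = -1/270 (o(O) = 1/(-181 - 89) = 1/(-270) = -1/270)
-30811/26656 - 38971/o(-46) = -30811/26656 - 38971/(-1/270) = -30811*1/26656 - 38971*(-270) = -30811/26656 + 10522170 = 280478932709/26656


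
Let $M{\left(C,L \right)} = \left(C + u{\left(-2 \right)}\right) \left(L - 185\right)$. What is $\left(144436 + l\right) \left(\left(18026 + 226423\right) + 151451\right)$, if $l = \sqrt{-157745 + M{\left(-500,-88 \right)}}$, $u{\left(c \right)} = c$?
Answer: $57182212400 + 395900 i \sqrt{20699} \approx 5.7182 \cdot 10^{10} + 5.6959 \cdot 10^{7} i$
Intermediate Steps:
$M{\left(C,L \right)} = \left(-185 + L\right) \left(-2 + C\right)$ ($M{\left(C,L \right)} = \left(C - 2\right) \left(L - 185\right) = \left(-2 + C\right) \left(-185 + L\right) = \left(-185 + L\right) \left(-2 + C\right)$)
$l = i \sqrt{20699}$ ($l = \sqrt{-157745 - -137046} = \sqrt{-157745 + \left(370 + 92500 + 176 + 44000\right)} = \sqrt{-157745 + 137046} = \sqrt{-20699} = i \sqrt{20699} \approx 143.87 i$)
$\left(144436 + l\right) \left(\left(18026 + 226423\right) + 151451\right) = \left(144436 + i \sqrt{20699}\right) \left(\left(18026 + 226423\right) + 151451\right) = \left(144436 + i \sqrt{20699}\right) \left(244449 + 151451\right) = \left(144436 + i \sqrt{20699}\right) 395900 = 57182212400 + 395900 i \sqrt{20699}$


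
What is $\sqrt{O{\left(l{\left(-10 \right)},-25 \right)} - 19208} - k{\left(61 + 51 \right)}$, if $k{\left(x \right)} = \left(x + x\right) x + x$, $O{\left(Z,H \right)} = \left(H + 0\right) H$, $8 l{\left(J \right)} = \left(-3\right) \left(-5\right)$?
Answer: $-25200 + i \sqrt{18583} \approx -25200.0 + 136.32 i$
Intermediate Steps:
$l{\left(J \right)} = \frac{15}{8}$ ($l{\left(J \right)} = \frac{\left(-3\right) \left(-5\right)}{8} = \frac{1}{8} \cdot 15 = \frac{15}{8}$)
$O{\left(Z,H \right)} = H^{2}$ ($O{\left(Z,H \right)} = H H = H^{2}$)
$k{\left(x \right)} = x + 2 x^{2}$ ($k{\left(x \right)} = 2 x x + x = 2 x^{2} + x = x + 2 x^{2}$)
$\sqrt{O{\left(l{\left(-10 \right)},-25 \right)} - 19208} - k{\left(61 + 51 \right)} = \sqrt{\left(-25\right)^{2} - 19208} - \left(61 + 51\right) \left(1 + 2 \left(61 + 51\right)\right) = \sqrt{625 - 19208} - 112 \left(1 + 2 \cdot 112\right) = \sqrt{-18583} - 112 \left(1 + 224\right) = i \sqrt{18583} - 112 \cdot 225 = i \sqrt{18583} - 25200 = -25200 + i \sqrt{18583}$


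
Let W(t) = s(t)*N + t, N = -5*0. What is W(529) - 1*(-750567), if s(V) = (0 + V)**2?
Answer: 751096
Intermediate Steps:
s(V) = V**2
N = 0
W(t) = t (W(t) = t**2*0 + t = 0 + t = t)
W(529) - 1*(-750567) = 529 - 1*(-750567) = 529 + 750567 = 751096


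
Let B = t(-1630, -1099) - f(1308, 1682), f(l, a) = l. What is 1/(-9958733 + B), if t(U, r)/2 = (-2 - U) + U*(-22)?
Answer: -1/9885065 ≈ -1.0116e-7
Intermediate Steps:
t(U, r) = -4 - 46*U (t(U, r) = 2*((-2 - U) + U*(-22)) = 2*((-2 - U) - 22*U) = 2*(-2 - 23*U) = -4 - 46*U)
B = 73668 (B = (-4 - 46*(-1630)) - 1*1308 = (-4 + 74980) - 1308 = 74976 - 1308 = 73668)
1/(-9958733 + B) = 1/(-9958733 + 73668) = 1/(-9885065) = -1/9885065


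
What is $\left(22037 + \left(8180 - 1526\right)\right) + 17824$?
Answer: $46515$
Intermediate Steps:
$\left(22037 + \left(8180 - 1526\right)\right) + 17824 = \left(22037 + 6654\right) + 17824 = 28691 + 17824 = 46515$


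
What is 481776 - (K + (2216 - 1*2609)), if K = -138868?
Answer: 621037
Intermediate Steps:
481776 - (K + (2216 - 1*2609)) = 481776 - (-138868 + (2216 - 1*2609)) = 481776 - (-138868 + (2216 - 2609)) = 481776 - (-138868 - 393) = 481776 - 1*(-139261) = 481776 + 139261 = 621037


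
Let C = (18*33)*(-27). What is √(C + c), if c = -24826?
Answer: 4*I*√2554 ≈ 202.15*I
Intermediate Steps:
C = -16038 (C = 594*(-27) = -16038)
√(C + c) = √(-16038 - 24826) = √(-40864) = 4*I*√2554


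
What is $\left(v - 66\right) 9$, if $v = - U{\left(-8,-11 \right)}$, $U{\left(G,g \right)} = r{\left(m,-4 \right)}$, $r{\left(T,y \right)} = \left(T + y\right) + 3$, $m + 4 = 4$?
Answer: $-585$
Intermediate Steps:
$m = 0$ ($m = -4 + 4 = 0$)
$r{\left(T,y \right)} = 3 + T + y$
$U{\left(G,g \right)} = -1$ ($U{\left(G,g \right)} = 3 + 0 - 4 = -1$)
$v = 1$ ($v = \left(-1\right) \left(-1\right) = 1$)
$\left(v - 66\right) 9 = \left(1 - 66\right) 9 = \left(-65\right) 9 = -585$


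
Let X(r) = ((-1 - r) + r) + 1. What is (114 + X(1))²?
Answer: 12996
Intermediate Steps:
X(r) = 0 (X(r) = -1 + 1 = 0)
(114 + X(1))² = (114 + 0)² = 114² = 12996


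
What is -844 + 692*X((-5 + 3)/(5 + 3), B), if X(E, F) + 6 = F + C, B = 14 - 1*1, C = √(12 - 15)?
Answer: 4000 + 692*I*√3 ≈ 4000.0 + 1198.6*I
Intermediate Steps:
C = I*√3 (C = √(-3) = I*√3 ≈ 1.732*I)
B = 13 (B = 14 - 1 = 13)
X(E, F) = -6 + F + I*√3 (X(E, F) = -6 + (F + I*√3) = -6 + F + I*√3)
-844 + 692*X((-5 + 3)/(5 + 3), B) = -844 + 692*(-6 + 13 + I*√3) = -844 + 692*(7 + I*√3) = -844 + (4844 + 692*I*√3) = 4000 + 692*I*√3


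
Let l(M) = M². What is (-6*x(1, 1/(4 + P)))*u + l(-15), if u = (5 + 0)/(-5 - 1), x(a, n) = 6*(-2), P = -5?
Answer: 165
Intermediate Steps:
x(a, n) = -12
u = -⅚ (u = 5/(-6) = 5*(-⅙) = -⅚ ≈ -0.83333)
(-6*x(1, 1/(4 + P)))*u + l(-15) = -6*(-12)*(-⅚) + (-15)² = 72*(-⅚) + 225 = -60 + 225 = 165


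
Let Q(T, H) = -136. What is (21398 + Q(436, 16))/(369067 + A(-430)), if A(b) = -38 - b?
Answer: 21262/369459 ≈ 0.057549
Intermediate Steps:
(21398 + Q(436, 16))/(369067 + A(-430)) = (21398 - 136)/(369067 + (-38 - 1*(-430))) = 21262/(369067 + (-38 + 430)) = 21262/(369067 + 392) = 21262/369459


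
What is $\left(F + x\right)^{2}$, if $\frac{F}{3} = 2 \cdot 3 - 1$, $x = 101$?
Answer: $13456$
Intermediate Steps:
$F = 15$ ($F = 3 \left(2 \cdot 3 - 1\right) = 3 \left(6 - 1\right) = 3 \cdot 5 = 15$)
$\left(F + x\right)^{2} = \left(15 + 101\right)^{2} = 116^{2} = 13456$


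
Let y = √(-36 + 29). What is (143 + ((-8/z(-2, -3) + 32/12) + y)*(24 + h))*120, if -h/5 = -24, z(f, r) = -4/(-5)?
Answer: -109560 + 17280*I*√7 ≈ -1.0956e+5 + 45719.0*I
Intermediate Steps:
z(f, r) = ⅘ (z(f, r) = -4*(-⅕) = ⅘)
y = I*√7 (y = √(-7) = I*√7 ≈ 2.6458*I)
h = 120 (h = -5*(-24) = 120)
(143 + ((-8/z(-2, -3) + 32/12) + y)*(24 + h))*120 = (143 + ((-8/⅘ + 32/12) + I*√7)*(24 + 120))*120 = (143 + ((-8*5/4 + 32*(1/12)) + I*√7)*144)*120 = (143 + ((-10 + 8/3) + I*√7)*144)*120 = (143 + (-22/3 + I*√7)*144)*120 = (143 + (-1056 + 144*I*√7))*120 = (-913 + 144*I*√7)*120 = -109560 + 17280*I*√7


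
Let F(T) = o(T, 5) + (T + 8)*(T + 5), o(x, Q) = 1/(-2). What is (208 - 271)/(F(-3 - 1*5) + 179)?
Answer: -6/17 ≈ -0.35294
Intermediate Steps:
o(x, Q) = -½
F(T) = -½ + (5 + T)*(8 + T) (F(T) = -½ + (T + 8)*(T + 5) = -½ + (8 + T)*(5 + T) = -½ + (5 + T)*(8 + T))
(208 - 271)/(F(-3 - 1*5) + 179) = (208 - 271)/((79/2 + (-3 - 1*5)² + 13*(-3 - 1*5)) + 179) = -63/((79/2 + (-3 - 5)² + 13*(-3 - 5)) + 179) = -63/((79/2 + (-8)² + 13*(-8)) + 179) = -63/((79/2 + 64 - 104) + 179) = -63/(-½ + 179) = -63/357/2 = -63*2/357 = -6/17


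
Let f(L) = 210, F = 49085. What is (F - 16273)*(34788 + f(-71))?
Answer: 1148354376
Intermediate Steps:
(F - 16273)*(34788 + f(-71)) = (49085 - 16273)*(34788 + 210) = 32812*34998 = 1148354376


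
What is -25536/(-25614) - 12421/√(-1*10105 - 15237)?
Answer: 4256/4269 + 12421*I*√25342/25342 ≈ 0.99695 + 78.025*I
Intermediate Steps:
-25536/(-25614) - 12421/√(-1*10105 - 15237) = -25536*(-1/25614) - 12421/√(-10105 - 15237) = 4256/4269 - 12421*(-I*√25342/25342) = 4256/4269 - (-12421)*I*√25342/25342 = 4256/4269 + 12421*I*√25342/25342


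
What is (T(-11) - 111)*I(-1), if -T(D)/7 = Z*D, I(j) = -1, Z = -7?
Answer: 650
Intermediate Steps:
T(D) = 49*D (T(D) = -(-49)*D = 49*D)
(T(-11) - 111)*I(-1) = (49*(-11) - 111)*(-1) = (-539 - 111)*(-1) = -650*(-1) = 650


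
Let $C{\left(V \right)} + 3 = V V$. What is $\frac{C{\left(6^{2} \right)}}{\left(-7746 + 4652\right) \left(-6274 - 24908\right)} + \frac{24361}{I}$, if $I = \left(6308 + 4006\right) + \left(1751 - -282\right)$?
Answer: $\frac{783431597553}{397067617492} \approx 1.973$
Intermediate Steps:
$C{\left(V \right)} = -3 + V^{2}$ ($C{\left(V \right)} = -3 + V V = -3 + V^{2}$)
$I = 12347$ ($I = 10314 + \left(1751 + 282\right) = 10314 + 2033 = 12347$)
$\frac{C{\left(6^{2} \right)}}{\left(-7746 + 4652\right) \left(-6274 - 24908\right)} + \frac{24361}{I} = \frac{-3 + \left(6^{2}\right)^{2}}{\left(-7746 + 4652\right) \left(-6274 - 24908\right)} + \frac{24361}{12347} = \frac{-3 + 36^{2}}{\left(-3094\right) \left(-31182\right)} + 24361 \cdot \frac{1}{12347} = \frac{-3 + 1296}{96477108} + \frac{24361}{12347} = 1293 \cdot \frac{1}{96477108} + \frac{24361}{12347} = \frac{431}{32159036} + \frac{24361}{12347} = \frac{783431597553}{397067617492}$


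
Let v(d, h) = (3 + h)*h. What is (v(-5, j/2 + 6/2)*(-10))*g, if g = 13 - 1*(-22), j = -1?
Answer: -9625/2 ≈ -4812.5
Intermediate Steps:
g = 35 (g = 13 + 22 = 35)
v(d, h) = h*(3 + h)
(v(-5, j/2 + 6/2)*(-10))*g = (((-1/2 + 6/2)*(3 + (-1/2 + 6/2)))*(-10))*35 = (((-1*½ + 6*(½))*(3 + (-1*½ + 6*(½))))*(-10))*35 = (((-½ + 3)*(3 + (-½ + 3)))*(-10))*35 = ((5*(3 + 5/2)/2)*(-10))*35 = (((5/2)*(11/2))*(-10))*35 = ((55/4)*(-10))*35 = -275/2*35 = -9625/2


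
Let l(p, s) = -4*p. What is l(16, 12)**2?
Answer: 4096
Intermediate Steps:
l(16, 12)**2 = (-4*16)**2 = (-64)**2 = 4096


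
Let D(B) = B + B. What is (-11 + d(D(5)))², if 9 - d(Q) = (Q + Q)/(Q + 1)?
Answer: 1764/121 ≈ 14.579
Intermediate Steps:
D(B) = 2*B
d(Q) = 9 - 2*Q/(1 + Q) (d(Q) = 9 - (Q + Q)/(Q + 1) = 9 - 2*Q/(1 + Q))
(-11 + d(D(5)))² = (-11 + (9 + 7*(2*5))/(1 + 2*5))² = (-11 + (9 + 7*10)/(1 + 10))² = (-11 + (9 + 70)/11)² = (-11 + (1/11)*79)² = (-11 + 79/11)² = (-42/11)² = 1764/121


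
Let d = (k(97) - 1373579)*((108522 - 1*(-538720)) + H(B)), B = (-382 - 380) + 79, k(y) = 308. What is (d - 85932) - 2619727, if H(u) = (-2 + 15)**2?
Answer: -889073457040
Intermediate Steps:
B = -683 (B = -762 + 79 = -683)
H(u) = 169 (H(u) = 13**2 = 169)
d = -889070751381 (d = (308 - 1373579)*((108522 - 1*(-538720)) + 169) = -1373271*((108522 + 538720) + 169) = -1373271*(647242 + 169) = -1373271*647411 = -889070751381)
(d - 85932) - 2619727 = (-889070751381 - 85932) - 2619727 = -889070837313 - 2619727 = -889073457040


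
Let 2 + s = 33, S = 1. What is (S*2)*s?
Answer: 62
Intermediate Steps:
s = 31 (s = -2 + 33 = 31)
(S*2)*s = (1*2)*31 = 2*31 = 62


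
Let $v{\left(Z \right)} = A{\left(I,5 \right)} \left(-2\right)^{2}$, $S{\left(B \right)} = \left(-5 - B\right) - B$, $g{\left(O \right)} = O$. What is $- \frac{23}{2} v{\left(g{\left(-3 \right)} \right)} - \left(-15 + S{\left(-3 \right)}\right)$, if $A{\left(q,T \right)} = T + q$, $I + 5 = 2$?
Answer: $-78$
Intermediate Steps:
$I = -3$ ($I = -5 + 2 = -3$)
$S{\left(B \right)} = -5 - 2 B$
$v{\left(Z \right)} = 8$ ($v{\left(Z \right)} = \left(5 - 3\right) \left(-2\right)^{2} = 2 \cdot 4 = 8$)
$- \frac{23}{2} v{\left(g{\left(-3 \right)} \right)} - \left(-15 + S{\left(-3 \right)}\right) = - \frac{23}{2} \cdot 8 + \left(15 - \left(-5 - -6\right)\right) = \left(-23\right) \frac{1}{2} \cdot 8 + \left(15 - \left(-5 + 6\right)\right) = \left(- \frac{23}{2}\right) 8 + \left(15 - 1\right) = -92 + \left(15 - 1\right) = -92 + 14 = -78$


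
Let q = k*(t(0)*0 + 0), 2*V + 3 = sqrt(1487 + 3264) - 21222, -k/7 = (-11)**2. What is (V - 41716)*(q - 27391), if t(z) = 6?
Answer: 2866659887/2 - 27391*sqrt(4751)/2 ≈ 1.4324e+9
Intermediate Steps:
k = -847 (k = -7*(-11)**2 = -7*121 = -847)
V = -21225/2 + sqrt(4751)/2 (V = -3/2 + (sqrt(1487 + 3264) - 21222)/2 = -3/2 + (sqrt(4751) - 21222)/2 = -3/2 + (-21222 + sqrt(4751))/2 = -3/2 + (-10611 + sqrt(4751)/2) = -21225/2 + sqrt(4751)/2 ≈ -10578.)
q = 0 (q = -847*(6*0 + 0) = -847*(0 + 0) = -847*0 = 0)
(V - 41716)*(q - 27391) = ((-21225/2 + sqrt(4751)/2) - 41716)*(0 - 27391) = (-104657/2 + sqrt(4751)/2)*(-27391) = 2866659887/2 - 27391*sqrt(4751)/2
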